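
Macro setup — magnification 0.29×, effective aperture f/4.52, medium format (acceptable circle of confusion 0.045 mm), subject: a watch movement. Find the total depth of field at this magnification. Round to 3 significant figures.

4.84 mm

At magnification m, DoF ≈ 2·N_eff·c/m² = 2 × 4.52 × 0.045 / 0.29² = 0.4068 / 0.0841 ≈ 4.84 mm.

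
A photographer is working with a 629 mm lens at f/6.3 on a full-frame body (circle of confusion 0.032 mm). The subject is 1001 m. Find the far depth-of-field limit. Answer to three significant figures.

Hyperfocal distance H = f²/(N·c) + f = 629²/(6.3 × 0.032) + 629 = 395641/0.2016 + 629 ≈ 1963134.0 mm ≈ 1963 m.
Far limit Df = s·(H − f)/(H − s) = 1001000 × (1963134.0 − 629) / (1963134.0 − 1001000) = 1001000 × 1962505.0 / 962134.0 ≈ 2041782 mm ≈ 2040 m.

2040 m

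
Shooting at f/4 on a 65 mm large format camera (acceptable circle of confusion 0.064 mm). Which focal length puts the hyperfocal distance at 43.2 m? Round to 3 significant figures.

105 mm

From H = f²/(N·c) + f, with f ≪ H: f ≈ √(H·N·c) = √(43200 × 4 × 0.064) = √11059 ≈ 105.2 mm.
The +f correction barely moves this — solving exactly, f² + N·c·f − N·c·H = 0 ⇒ f = (−N·c + √((N·c)² + 4·N·c·H))/2 = (−0.256 + √44237)/2 ≈ 105.03 mm, so f ≈ 105 mm.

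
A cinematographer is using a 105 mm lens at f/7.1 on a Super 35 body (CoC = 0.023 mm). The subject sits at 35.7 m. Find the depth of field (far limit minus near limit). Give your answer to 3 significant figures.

52.1 m

Hyperfocal distance H = f²/(N·c) + f = 105²/(7.1 × 0.023) + 105 = 11025/0.1633 + 105 ≈ 67618.8 mm ≈ 67.62 m.
Near limit Dn = s·(H − f)/(H + s − 2f) = 35700 × (67618.8 − 105) / (67618.8 + 35700 − 2 × 105) = 35700 × 67513.8 / 103108.8 ≈ 23376 mm.
Far limit Df = s·(H − f)/(H − s) = 35700 × (67618.8 − 105) / (67618.8 − 35700) = 35700 × 67513.8 / 31918.8 ≈ 75512 mm.
Depth of field = Df − Dn = 75512 − 23376 ≈ 52136 mm ≈ 52.1 m.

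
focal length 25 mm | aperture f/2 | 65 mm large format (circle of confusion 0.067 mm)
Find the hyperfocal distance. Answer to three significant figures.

Hyperfocal distance H = f²/(N·c) + f = 25²/(2 × 0.067) + 25 = 625/0.134 + 25 ≈ 4689.2 mm ≈ 4.69 m.

4.69 m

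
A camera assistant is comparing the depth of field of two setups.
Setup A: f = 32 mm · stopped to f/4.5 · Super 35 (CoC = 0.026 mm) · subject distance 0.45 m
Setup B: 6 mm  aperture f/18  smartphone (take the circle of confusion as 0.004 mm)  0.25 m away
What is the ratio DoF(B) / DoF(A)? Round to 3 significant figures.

7.43

Setup A: H = 32²/(4.5×0.026) + 32 ≈ 8784.1 mm; DoF = Df − Dn = 472.570 − 429.488 ≈ 43.082 mm.
Setup B: H = 6²/(18×0.004) + 6 ≈ 506.0 mm; DoF = Df − Dn = 488.28 − 168.01 ≈ 320.27 mm.
Ratio = 320.27 / 43.082 ≈ 7.43.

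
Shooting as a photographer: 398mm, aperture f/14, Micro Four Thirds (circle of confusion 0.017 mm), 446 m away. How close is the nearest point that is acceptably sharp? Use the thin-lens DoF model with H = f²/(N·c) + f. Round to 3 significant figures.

Hyperfocal distance H = f²/(N·c) + f = 398²/(14 × 0.017) + 398 = 158404/0.238 + 398 ≈ 665961.0 mm ≈ 666.0 m.
Near limit Dn = s·(H − f)/(H + s − 2f) = 446000 × (665961.0 − 398) / (665961.0 + 446000 − 2 × 398) = 446000 × 665563.0 / 1111165.0 ≈ 267144 mm ≈ 267 m.

267 m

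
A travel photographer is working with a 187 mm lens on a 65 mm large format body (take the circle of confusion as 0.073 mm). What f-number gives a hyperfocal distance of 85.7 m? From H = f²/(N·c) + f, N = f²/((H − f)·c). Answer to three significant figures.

f/5.60

Rearrange H = f²/(N·c) + f for N: N = f² / ((H − f)·c).
N = 187² / ((85700 − 187) × 0.073) = 34969 / 6242 ≈ 5.60.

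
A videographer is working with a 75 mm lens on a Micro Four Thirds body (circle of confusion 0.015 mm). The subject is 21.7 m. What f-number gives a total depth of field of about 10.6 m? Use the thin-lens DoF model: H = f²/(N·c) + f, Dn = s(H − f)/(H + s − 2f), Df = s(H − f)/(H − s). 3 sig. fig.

Write h = H − f = f²/(N·c). The thin-lens limits are Dn = s·h/(h + (s−f)) and Df = s·h/(h − (s−f)), so DoF = Df − Dn = 2·s·(s−f)·h / (h² − (s−f)²).
That is a quadratic in h: DoF·h² − 2·s·(s−f)·h − DoF·(s−f)² = 0 ⇒ h = (s−f)·(s + √(s² + DoF²)) / DoF = 21625 × (21700 + √(21700² + 10600²)) / 10600 = 21625 × (21700 + 24150.6) / 10600 ≈ 93539 mm.
Then N = f²/(c·h) = 75² / (0.015 × 93539) = 5625 / 1403.1 ≈ 4.01.

f/4.01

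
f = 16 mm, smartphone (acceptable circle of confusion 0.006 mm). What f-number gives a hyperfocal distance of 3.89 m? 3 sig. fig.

f/11

Rearrange H = f²/(N·c) + f for N: N = f² / ((H − f)·c).
N = 16² / ((3890 − 16) × 0.006) = 256 / 23.24 ≈ 11.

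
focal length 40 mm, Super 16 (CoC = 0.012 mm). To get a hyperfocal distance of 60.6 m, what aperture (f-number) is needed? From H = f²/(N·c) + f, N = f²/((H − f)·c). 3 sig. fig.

f/2.20

Rearrange H = f²/(N·c) + f for N: N = f² / ((H − f)·c).
N = 40² / ((60600 − 40) × 0.012) = 1600 / 726.7 ≈ 2.20.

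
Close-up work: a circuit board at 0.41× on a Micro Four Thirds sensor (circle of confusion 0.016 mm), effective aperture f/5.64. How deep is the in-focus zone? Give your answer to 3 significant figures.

1.07 mm

At magnification m, DoF ≈ 2·N_eff·c/m² = 2 × 5.64 × 0.016 / 0.41² = 0.1805 / 0.1681 ≈ 1.07 mm.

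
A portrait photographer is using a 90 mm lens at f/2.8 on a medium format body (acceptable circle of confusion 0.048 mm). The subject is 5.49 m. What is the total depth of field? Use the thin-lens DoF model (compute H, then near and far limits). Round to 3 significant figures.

0.992 m

Hyperfocal distance H = f²/(N·c) + f = 90²/(2.8 × 0.048) + 90 = 8100/0.1344 + 90 ≈ 60357.9 mm ≈ 60.36 m.
Near limit Dn = s·(H − f)/(H + s − 2f) = 5490 × (60357.9 − 90) / (60357.9 + 5490 − 2 × 90) = 5490 × 60267.9 / 65667.9 ≈ 5038.55 mm.
Far limit Df = s·(H − f)/(H − s) = 5490 × (60357.9 − 90) / (60357.9 − 5490) = 5490 × 60267.9 / 54867.9 ≈ 6030.32 mm.
Depth of field = Df − Dn = 6030.32 − 5038.55 ≈ 991.77 mm ≈ 0.992 m.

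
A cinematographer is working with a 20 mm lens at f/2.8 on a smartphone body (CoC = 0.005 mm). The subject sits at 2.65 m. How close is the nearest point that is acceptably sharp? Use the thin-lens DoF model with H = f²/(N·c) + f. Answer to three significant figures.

2.43 m

Hyperfocal distance H = f²/(N·c) + f = 20²/(2.8 × 0.005) + 20 = 400/0.014 + 20 ≈ 28591.4 mm ≈ 28.59 m.
Near limit Dn = s·(H − f)/(H + s − 2f) = 2650 × (28591.4 − 20) / (28591.4 + 2650 − 2 × 20) = 2650 × 28571.4 / 31201.4 ≈ 2426.6 mm ≈ 2.43 m.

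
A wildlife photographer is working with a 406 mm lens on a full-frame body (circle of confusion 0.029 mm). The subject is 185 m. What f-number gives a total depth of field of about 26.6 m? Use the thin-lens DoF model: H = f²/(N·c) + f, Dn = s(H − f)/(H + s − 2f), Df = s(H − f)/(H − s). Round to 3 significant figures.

f/2.20

Write h = H − f = f²/(N·c). The thin-lens limits are Dn = s·h/(h + (s−f)) and Df = s·h/(h − (s−f)), so DoF = Df − Dn = 2·s·(s−f)·h / (h² − (s−f)²).
That is a quadratic in h: DoF·h² − 2·s·(s−f)·h − DoF·(s−f)² = 0 ⇒ h = (s−f)·(s + √(s² + DoF²)) / DoF = 184594 × (185000 + √(185000² + 26600²)) / 26600 = 184594 × (185000 + 186903) / 26600 ≈ 2580864 mm.
Then N = f²/(c·h) = 406² / (0.029 × 2580864) = 164836 / 74845 ≈ 2.20.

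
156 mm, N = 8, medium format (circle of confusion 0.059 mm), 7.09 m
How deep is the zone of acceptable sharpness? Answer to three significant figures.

1.94 m

Hyperfocal distance H = f²/(N·c) + f = 156²/(8 × 0.059) + 156 = 24336/0.472 + 156 ≈ 51715.3 mm ≈ 51.72 m.
Near limit Dn = s·(H − f)/(H + s − 2f) = 7090 × (51715.3 − 156) / (51715.3 + 7090 − 2 × 156) = 7090 × 51559.3 / 58493.3 ≈ 6249.5 mm.
Far limit Df = s·(H − f)/(H − s) = 7090 × (51715.3 − 156) / (51715.3 − 7090) = 7090 × 51559.3 / 44625.3 ≈ 8191.7 mm.
Depth of field = Df − Dn = 8191.7 − 6249.5 ≈ 1942.2 mm ≈ 1.94 m.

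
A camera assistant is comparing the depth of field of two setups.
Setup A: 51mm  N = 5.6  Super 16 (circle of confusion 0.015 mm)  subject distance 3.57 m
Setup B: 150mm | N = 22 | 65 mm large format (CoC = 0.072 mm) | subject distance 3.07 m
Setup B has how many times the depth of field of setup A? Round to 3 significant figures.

1.60

Setup A: H = 51²/(5.6×0.015) + 51 ≈ 31015.3 mm; DoF = Df − Dn = 4027.74 − 3205.68 ≈ 822.06 mm.
Setup B: H = 150²/(22×0.072) + 150 ≈ 14354.5 mm; DoF = Df − Dn = 3864.4 − 2546.5 ≈ 1317.9 mm.
Ratio = 1317.9 / 822.06 ≈ 1.60.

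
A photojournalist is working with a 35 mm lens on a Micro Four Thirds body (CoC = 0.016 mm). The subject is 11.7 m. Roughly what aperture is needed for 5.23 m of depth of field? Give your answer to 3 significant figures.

Write h = H − f = f²/(N·c). The thin-lens limits are Dn = s·h/(h + (s−f)) and Df = s·h/(h − (s−f)), so DoF = Df − Dn = 2·s·(s−f)·h / (h² − (s−f)²).
That is a quadratic in h: DoF·h² − 2·s·(s−f)·h − DoF·(s−f)² = 0 ⇒ h = (s−f)·(s + √(s² + DoF²)) / DoF = 11665 × (11700 + √(11700² + 5230²)) / 5230 = 11665 × (11700 + 12815.7) / 5230 ≈ 54680 mm.
Then N = f²/(c·h) = 35² / (0.016 × 54680) = 1225 / 874.88 ≈ 1.40.

f/1.40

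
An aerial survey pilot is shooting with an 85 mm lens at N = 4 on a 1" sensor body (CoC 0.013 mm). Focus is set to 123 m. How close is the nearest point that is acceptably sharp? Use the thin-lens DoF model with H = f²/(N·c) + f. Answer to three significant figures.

Hyperfocal distance H = f²/(N·c) + f = 85²/(4 × 0.013) + 85 = 7225/0.052 + 85 ≈ 139027.3 mm ≈ 139.0 m.
Near limit Dn = s·(H − f)/(H + s − 2f) = 123000 × (139027.3 − 85) / (139027.3 + 123000 − 2 × 85) = 123000 × 138942.3 / 261857.3 ≈ 65264 mm ≈ 65.3 m.

65.3 m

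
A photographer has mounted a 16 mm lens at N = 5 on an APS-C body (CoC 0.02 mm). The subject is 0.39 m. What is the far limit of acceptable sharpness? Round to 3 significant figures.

457 mm

Hyperfocal distance H = f²/(N·c) + f = 16²/(5 × 0.02) + 16 = 256/0.1 + 16 ≈ 2576.0 mm ≈ 2.576 m.
Far limit Df = s·(H − f)/(H − s) = 390 × (2576.0 − 16) / (2576.0 − 390) = 390 × 2560.0 / 2186.0 ≈ 456.72 mm.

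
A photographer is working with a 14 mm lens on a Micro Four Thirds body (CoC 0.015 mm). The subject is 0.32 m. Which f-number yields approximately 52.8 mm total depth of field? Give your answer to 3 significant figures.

Write h = H − f = f²/(N·c). The thin-lens limits are Dn = s·h/(h + (s−f)) and Df = s·h/(h − (s−f)), so DoF = Df − Dn = 2·s·(s−f)·h / (h² − (s−f)²).
That is a quadratic in h: DoF·h² − 2·s·(s−f)·h − DoF·(s−f)² = 0 ⇒ h = (s−f)·(s + √(s² + DoF²)) / DoF = 306 × (320 + √(320² + 52.8²)) / 52.8 = 306 × (320 + 324.327) / 52.8 ≈ 3734.2 mm.
Then N = f²/(c·h) = 14² / (0.015 × 3734.2) = 196 / 56.012 ≈ 3.50.

f/3.50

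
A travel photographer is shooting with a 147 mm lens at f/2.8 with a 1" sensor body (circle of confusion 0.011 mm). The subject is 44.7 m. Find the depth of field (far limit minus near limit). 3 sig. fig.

5.70 m

Hyperfocal distance H = f²/(N·c) + f = 147²/(2.8 × 0.011) + 147 = 21609/0.0308 + 147 ≈ 701737.9 mm ≈ 701.7 m.
Near limit Dn = s·(H − f)/(H + s − 2f) = 44700 × (701737.9 − 147) / (701737.9 + 44700 − 2 × 147) = 44700 × 701590.9 / 746143.9 ≈ 42030.9 mm.
Far limit Df = s·(H − f)/(H − s) = 44700 × (701737.9 − 147) / (701737.9 − 44700) = 44700 × 701590.9 / 657037.9 ≈ 47731.1 mm.
Depth of field = Df − Dn = 47731.1 − 42030.9 ≈ 5700.2 mm ≈ 5.70 m.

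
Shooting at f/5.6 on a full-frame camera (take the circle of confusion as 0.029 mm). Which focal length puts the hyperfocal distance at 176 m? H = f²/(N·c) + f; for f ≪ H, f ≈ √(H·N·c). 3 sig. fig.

169 mm

From H = f²/(N·c) + f, with f ≪ H: f ≈ √(H·N·c) = √(176000 × 5.6 × 0.029) = √28582 ≈ 169.1 mm.
The +f correction barely moves this — solving exactly, f² + N·c·f − N·c·H = 0 ⇒ f = (−N·c + √((N·c)² + 4·N·c·H))/2 = (−0.1624 + √114330)/2 ≈ 168.98 mm, so f ≈ 169 mm.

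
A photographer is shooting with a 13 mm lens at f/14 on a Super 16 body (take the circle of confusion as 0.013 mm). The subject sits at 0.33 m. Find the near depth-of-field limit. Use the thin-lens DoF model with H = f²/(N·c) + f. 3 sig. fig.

Hyperfocal distance H = f²/(N·c) + f = 13²/(14 × 0.013) + 13 = 169/0.182 + 13 ≈ 941.6 mm ≈ 0.942 m.
Near limit Dn = s·(H − f)/(H + s − 2f) = 330 × (941.6 − 13) / (941.6 + 330 − 2 × 13) = 330 × 928.6 / 1245.6 ≈ 246.01 mm.

246 mm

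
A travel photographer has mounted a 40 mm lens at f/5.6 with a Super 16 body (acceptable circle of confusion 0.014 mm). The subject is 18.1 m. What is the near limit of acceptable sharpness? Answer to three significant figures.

Hyperfocal distance H = f²/(N·c) + f = 40²/(5.6 × 0.014) + 40 = 1600/0.0784 + 40 ≈ 20448.2 mm ≈ 20.45 m.
Near limit Dn = s·(H − f)/(H + s − 2f) = 18100 × (20448.2 − 40) / (20448.2 + 18100 − 2 × 40) = 18100 × 20408.2 / 38468.2 ≈ 9602.4 mm ≈ 9.60 m.

9.60 m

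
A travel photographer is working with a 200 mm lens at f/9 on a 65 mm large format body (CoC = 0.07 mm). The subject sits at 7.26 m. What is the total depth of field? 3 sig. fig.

Hyperfocal distance H = f²/(N·c) + f = 200²/(9 × 0.07) + 200 = 40000/0.63 + 200 ≈ 63692.1 mm ≈ 63.69 m.
Near limit Dn = s·(H − f)/(H + s − 2f) = 7260 × (63692.1 − 200) / (63692.1 + 7260 − 2 × 200) = 7260 × 63492.1 / 70552.1 ≈ 6533.5 mm.
Far limit Df = s·(H − f)/(H − s) = 7260 × (63692.1 − 200) / (63692.1 − 7260) = 7260 × 63492.1 / 56432.1 ≈ 8168.3 mm.
Depth of field = Df − Dn = 8168.3 − 6533.5 ≈ 1634.8 mm ≈ 1.63 m.

1.63 m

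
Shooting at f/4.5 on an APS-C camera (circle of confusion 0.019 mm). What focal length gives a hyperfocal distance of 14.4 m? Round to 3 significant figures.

35.0 mm

From H = f²/(N·c) + f, with f ≪ H: f ≈ √(H·N·c) = √(14400 × 4.5 × 0.019) = √1231.2 ≈ 35.09 mm.
Exact: f² + N·c·f − N·c·H = 0 ⇒ f = (−N·c + √((N·c)² + 4·N·c·H))/2 = (−0.0855 + √4924.8)/2 ≈ 35.046 mm ≈ 35.0 mm.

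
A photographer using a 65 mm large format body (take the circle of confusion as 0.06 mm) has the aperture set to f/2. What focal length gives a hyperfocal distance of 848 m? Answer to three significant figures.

From H = f²/(N·c) + f, with f ≪ H: f ≈ √(H·N·c) = √(848000 × 2 × 0.06) = √101760 ≈ 319.0 mm.
The +f correction barely moves this — solving exactly, f² + N·c·f − N·c·H = 0 ⇒ f = (−N·c + √((N·c)² + 4·N·c·H))/2 = (−0.12 + √407040)/2 ≈ 318.94 mm, so f ≈ 319 mm.

319 mm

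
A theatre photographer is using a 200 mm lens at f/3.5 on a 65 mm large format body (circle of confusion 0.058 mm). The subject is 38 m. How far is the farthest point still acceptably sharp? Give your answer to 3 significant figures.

Hyperfocal distance H = f²/(N·c) + f = 200²/(3.5 × 0.058) + 200 = 40000/0.203 + 200 ≈ 197244.3 mm ≈ 197.2 m.
Far limit Df = s·(H − f)/(H − s) = 38000 × (197244.3 − 200) / (197244.3 − 38000) = 38000 × 197044.3 / 159244.3 ≈ 47020 mm ≈ 47.0 m.

47.0 m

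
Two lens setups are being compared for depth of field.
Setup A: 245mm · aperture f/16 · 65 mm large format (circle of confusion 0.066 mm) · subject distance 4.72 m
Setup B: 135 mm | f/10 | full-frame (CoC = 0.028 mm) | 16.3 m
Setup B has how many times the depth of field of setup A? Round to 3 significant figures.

Setup A: H = 245²/(16×0.066) + 245 ≈ 57086.9 mm; DoF = Df − Dn = 5123.35 − 4375.53 ≈ 747.82 mm.
Setup B: H = 135²/(10×0.028) + 135 ≈ 65224.3 mm; DoF = Df − Dn = 21685.7 − 13057.2 ≈ 8628.5 mm.
Ratio = 8628.5 / 747.82 ≈ 11.5.

11.5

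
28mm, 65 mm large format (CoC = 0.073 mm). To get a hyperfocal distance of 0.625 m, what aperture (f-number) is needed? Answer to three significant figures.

Rearrange H = f²/(N·c) + f for N: N = f² / ((H − f)·c).
N = 28² / ((625 − 28) × 0.073) = 784 / 43.58 ≈ 18.

f/18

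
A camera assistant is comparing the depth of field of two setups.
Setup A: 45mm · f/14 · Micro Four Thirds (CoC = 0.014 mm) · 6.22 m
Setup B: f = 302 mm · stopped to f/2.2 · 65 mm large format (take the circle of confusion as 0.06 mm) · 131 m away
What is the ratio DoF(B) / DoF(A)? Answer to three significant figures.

4.44

Setup A: H = 45²/(14×0.014) + 45 ≈ 10376.6 mm; DoF = Df − Dn = 15460 − 3893 ≈ 11567 mm.
Setup B: H = 302²/(2.2×0.06) + 302 ≈ 691241.4 mm; DoF = Df − Dn = 161561 − 110162 ≈ 51399 mm.
Ratio = 51399 / 11567 ≈ 4.44.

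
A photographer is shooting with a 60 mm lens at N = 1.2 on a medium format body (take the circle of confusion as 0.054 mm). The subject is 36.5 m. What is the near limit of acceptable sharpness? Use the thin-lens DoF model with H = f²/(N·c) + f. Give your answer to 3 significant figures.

Hyperfocal distance H = f²/(N·c) + f = 60²/(1.2 × 0.054) + 60 = 3600/0.0648 + 60 ≈ 55615.6 mm ≈ 55.62 m.
Near limit Dn = s·(H − f)/(H + s − 2f) = 36500 × (55615.6 − 60) / (55615.6 + 36500 − 2 × 60) = 36500 × 55555.6 / 91995.6 ≈ 22042 mm ≈ 22.0 m.

22.0 m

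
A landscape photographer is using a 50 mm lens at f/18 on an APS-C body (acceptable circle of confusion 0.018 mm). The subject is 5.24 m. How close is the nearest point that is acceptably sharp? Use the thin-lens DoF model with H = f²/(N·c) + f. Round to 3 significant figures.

Hyperfocal distance H = f²/(N·c) + f = 50²/(18 × 0.018) + 50 = 2500/0.324 + 50 ≈ 7766.0 mm ≈ 7.766 m.
Near limit Dn = s·(H − f)/(H + s − 2f) = 5240 × (7766.0 − 50) / (7766.0 + 5240 − 2 × 50) = 5240 × 7716.0 / 12906.0 ≈ 3132.8 mm ≈ 3.13 m.

3.13 m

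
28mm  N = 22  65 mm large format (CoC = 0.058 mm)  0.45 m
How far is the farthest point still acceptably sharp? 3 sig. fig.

1.44 m

Hyperfocal distance H = f²/(N·c) + f = 28²/(22 × 0.058) + 28 = 784/1.276 + 28 ≈ 642.4 mm ≈ 0.642 m.
Far limit Df = s·(H − f)/(H − s) = 450 × (642.4 − 28) / (642.4 − 450) = 450 × 614.4 / 192.4 ≈ 1436.9 mm ≈ 1.44 m.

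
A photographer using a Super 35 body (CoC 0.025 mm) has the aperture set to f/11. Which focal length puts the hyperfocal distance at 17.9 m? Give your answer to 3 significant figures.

From H = f²/(N·c) + f, with f ≪ H: f ≈ √(H·N·c) = √(17900 × 11 × 0.025) = √4922.5 ≈ 70.16 mm.
Exact: f² + N·c·f − N·c·H = 0 ⇒ f = (−N·c + √((N·c)² + 4·N·c·H))/2 = (−0.275 + √19690)/2 ≈ 70.023 mm ≈ 70.0 mm.

70.0 mm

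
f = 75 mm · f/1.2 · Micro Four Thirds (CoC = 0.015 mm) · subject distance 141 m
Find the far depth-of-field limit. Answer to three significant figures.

257 m

Hyperfocal distance H = f²/(N·c) + f = 75²/(1.2 × 0.015) + 75 = 5625/0.018 + 75 ≈ 312575.0 mm ≈ 312.6 m.
Far limit Df = s·(H − f)/(H − s) = 141000 × (312575.0 − 75) / (312575.0 − 141000) = 141000 × 312500.0 / 171575.0 ≈ 256812 mm ≈ 257 m.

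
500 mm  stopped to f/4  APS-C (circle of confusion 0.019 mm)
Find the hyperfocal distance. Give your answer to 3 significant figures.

3290 m

Hyperfocal distance H = f²/(N·c) + f = 500²/(4 × 0.019) + 500 = 250000/0.076 + 500 ≈ 3289973.7 mm ≈ 3290 m.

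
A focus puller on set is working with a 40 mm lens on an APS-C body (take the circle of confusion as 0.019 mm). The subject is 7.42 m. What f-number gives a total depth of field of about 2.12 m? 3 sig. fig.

Write h = H − f = f²/(N·c). The thin-lens limits are Dn = s·h/(h + (s−f)) and Df = s·h/(h − (s−f)), so DoF = Df − Dn = 2·s·(s−f)·h / (h² − (s−f)²).
That is a quadratic in h: DoF·h² − 2·s·(s−f)·h − DoF·(s−f)² = 0 ⇒ h = (s−f)·(s + √(s² + DoF²)) / DoF = 7380 × (7420 + √(7420² + 2120²)) / 2120 = 7380 × (7420 + 7716.92) / 2120 ≈ 52694 mm.
Then N = f²/(c·h) = 40² / (0.019 × 52694) = 1600 / 1001.2 ≈ 1.60.

f/1.60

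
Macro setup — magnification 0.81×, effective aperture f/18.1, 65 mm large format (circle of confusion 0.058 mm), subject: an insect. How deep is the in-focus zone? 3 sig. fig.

At magnification m, DoF ≈ 2·N_eff·c/m² = 2 × 18.1 × 0.058 / 0.81² = 2.1 / 0.6561 ≈ 3.2 mm.

3.20 mm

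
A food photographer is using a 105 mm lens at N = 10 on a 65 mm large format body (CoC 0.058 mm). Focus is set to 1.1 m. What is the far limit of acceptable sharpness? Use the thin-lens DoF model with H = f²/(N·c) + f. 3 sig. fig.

Hyperfocal distance H = f²/(N·c) + f = 105²/(10 × 0.058) + 105 = 11025/0.58 + 105 ≈ 19113.6 mm ≈ 19.11 m.
Far limit Df = s·(H − f)/(H − s) = 1100 × (19113.6 − 105) / (19113.6 − 1100) = 1100 × 19008.6 / 18013.6 ≈ 1160.8 mm ≈ 1.16 m.

1.16 m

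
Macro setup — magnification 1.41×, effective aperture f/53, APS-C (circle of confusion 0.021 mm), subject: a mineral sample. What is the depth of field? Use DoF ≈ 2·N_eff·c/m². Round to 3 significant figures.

1.12 mm

At magnification m, DoF ≈ 2·N_eff·c/m² = 2 × 53 × 0.021 / 1.41² = 2.226 / 1.988 ≈ 1.12 mm.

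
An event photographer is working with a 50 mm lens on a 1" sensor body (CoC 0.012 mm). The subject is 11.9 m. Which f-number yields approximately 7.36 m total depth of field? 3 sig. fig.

f/5

Write h = H − f = f²/(N·c). The thin-lens limits are Dn = s·h/(h + (s−f)) and Df = s·h/(h − (s−f)), so DoF = Df − Dn = 2·s·(s−f)·h / (h² − (s−f)²).
That is a quadratic in h: DoF·h² − 2·s·(s−f)·h − DoF·(s−f)² = 0 ⇒ h = (s−f)·(s + √(s² + DoF²)) / DoF = 11850 × (11900 + √(11900² + 7360²)) / 7360 = 11850 × (11900 + 13992.1) / 7360 ≈ 41688 mm.
Then N = f²/(c·h) = 50² / (0.012 × 41688) = 2500 / 500.25 ≈ 5.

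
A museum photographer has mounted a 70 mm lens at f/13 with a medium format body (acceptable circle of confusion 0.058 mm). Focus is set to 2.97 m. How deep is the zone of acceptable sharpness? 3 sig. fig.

3.31 m

Hyperfocal distance H = f²/(N·c) + f = 70²/(13 × 0.058) + 70 = 4900/0.754 + 70 ≈ 6568.7 mm ≈ 6.569 m.
Near limit Dn = s·(H − f)/(H + s − 2f) = 2970 × (6568.7 − 70) / (6568.7 + 2970 − 2 × 70) = 2970 × 6498.7 / 9398.7 ≈ 2053.6 mm.
Far limit Df = s·(H − f)/(H − s) = 2970 × (6568.7 − 70) / (6568.7 − 2970) = 2970 × 6498.7 / 3598.7 ≈ 5363.4 mm.
Depth of field = Df − Dn = 5363.4 − 2053.6 ≈ 3309.8 mm ≈ 3.31 m.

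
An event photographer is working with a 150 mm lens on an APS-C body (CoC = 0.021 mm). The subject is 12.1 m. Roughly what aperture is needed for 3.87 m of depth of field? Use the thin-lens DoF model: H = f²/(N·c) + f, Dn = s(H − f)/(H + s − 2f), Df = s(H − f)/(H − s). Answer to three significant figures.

Write h = H − f = f²/(N·c). The thin-lens limits are Dn = s·h/(h + (s−f)) and Df = s·h/(h − (s−f)), so DoF = Df − Dn = 2·s·(s−f)·h / (h² − (s−f)²).
That is a quadratic in h: DoF·h² − 2·s·(s−f)·h − DoF·(s−f)² = 0 ⇒ h = (s−f)·(s + √(s² + DoF²)) / DoF = 11950 × (12100 + √(12100² + 3870²)) / 3870 = 11950 × (12100 + 12703.8) / 3870 ≈ 76591 mm.
Then N = f²/(c·h) = 150² / (0.021 × 76591) = 22500 / 1608.4 ≈ 14.

f/14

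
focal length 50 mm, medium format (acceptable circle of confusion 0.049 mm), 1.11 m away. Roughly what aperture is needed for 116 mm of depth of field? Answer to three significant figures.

f/2.51

Write h = H − f = f²/(N·c). The thin-lens limits are Dn = s·h/(h + (s−f)) and Df = s·h/(h − (s−f)), so DoF = Df − Dn = 2·s·(s−f)·h / (h² − (s−f)²).
That is a quadratic in h: DoF·h² − 2·s·(s−f)·h − DoF·(s−f)² = 0 ⇒ h = (s−f)·(s + √(s² + DoF²)) / DoF = 1060 × (1110 + √(1110² + 116²)) / 116 = 1060 × (1110 + 1116.04) / 116 ≈ 20341 mm.
Then N = f²/(c·h) = 50² / (0.049 × 20341) = 2500 / 996.73 ≈ 2.51.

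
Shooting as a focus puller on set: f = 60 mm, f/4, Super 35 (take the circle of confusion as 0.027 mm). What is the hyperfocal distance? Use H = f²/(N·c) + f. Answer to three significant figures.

Hyperfocal distance H = f²/(N·c) + f = 60²/(4 × 0.027) + 60 = 3600/0.108 + 60 ≈ 33393.3 mm ≈ 33.4 m.

33.4 m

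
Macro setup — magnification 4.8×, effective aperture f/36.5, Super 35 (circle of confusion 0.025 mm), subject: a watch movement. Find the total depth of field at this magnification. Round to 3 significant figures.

At magnification m, DoF ≈ 2·N_eff·c/m² = 2 × 36.5 × 0.025 / 4.8² = 1.825 / 23.04 ≈ 0.0792 mm.

0.0792 mm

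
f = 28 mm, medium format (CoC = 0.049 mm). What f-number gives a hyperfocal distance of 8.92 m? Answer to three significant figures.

f/1.80

Rearrange H = f²/(N·c) + f for N: N = f² / ((H − f)·c).
N = 28² / ((8920 − 28) × 0.049) = 784 / 435.7 ≈ 1.80.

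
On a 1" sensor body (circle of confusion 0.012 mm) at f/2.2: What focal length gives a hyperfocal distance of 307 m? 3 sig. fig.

From H = f²/(N·c) + f, with f ≪ H: f ≈ √(H·N·c) = √(307000 × 2.2 × 0.012) = √8104.8 ≈ 90.03 mm.
The +f correction barely moves this — solving exactly, f² + N·c·f − N·c·H = 0 ⇒ f = (−N·c + √((N·c)² + 4·N·c·H))/2 = (−0.0264 + √32419)/2 ≈ 90.013 mm, so f ≈ 90.0 mm.

90.0 mm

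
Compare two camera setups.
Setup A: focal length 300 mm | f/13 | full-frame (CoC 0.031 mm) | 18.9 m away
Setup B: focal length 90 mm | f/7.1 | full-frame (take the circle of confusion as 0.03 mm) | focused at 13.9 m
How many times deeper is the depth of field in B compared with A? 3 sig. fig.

Setup A: H = 300²/(13×0.031) + 300 ≈ 223625.1 mm; DoF = Df − Dn = 20617.1 − 17446.9 ≈ 3170.2 mm.
Setup B: H = 90²/(7.1×0.03) + 90 ≈ 38118.2 mm; DoF = Df − Dn = 21826 − 10197 ≈ 11629 mm.
Ratio = 11629 / 3170.2 ≈ 3.67.

3.67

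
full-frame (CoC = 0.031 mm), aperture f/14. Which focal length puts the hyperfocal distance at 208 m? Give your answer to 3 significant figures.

300 mm

From H = f²/(N·c) + f, with f ≪ H: f ≈ √(H·N·c) = √(208000 × 14 × 0.031) = √90272 ≈ 300.5 mm.
Exact: f² + N·c·f − N·c·H = 0 ⇒ f = (−N·c + √((N·c)² + 4·N·c·H))/2 = (−0.434 + √361088)/2 ≈ 300.24 mm ≈ 300 mm.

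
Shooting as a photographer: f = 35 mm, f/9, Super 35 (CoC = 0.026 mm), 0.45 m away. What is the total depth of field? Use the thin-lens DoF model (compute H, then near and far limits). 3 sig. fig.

Hyperfocal distance H = f²/(N·c) + f = 35²/(9 × 0.026) + 35 = 1225/0.234 + 35 ≈ 5270.0 mm ≈ 5.270 m.
Near limit Dn = s·(H − f)/(H + s − 2f) = 450 × (5270.0 − 35) / (5270.0 + 450 − 2 × 35) = 450 × 5235.0 / 5650.0 ≈ 416.947 mm.
Far limit Df = s·(H − f)/(H − s) = 450 × (5270.0 − 35) / (5270.0 − 450) = 450 × 5235.0 / 4820.0 ≈ 488.744 mm.
Depth of field = Df − Dn = 488.744 − 416.947 ≈ 71.797 mm.

71.8 mm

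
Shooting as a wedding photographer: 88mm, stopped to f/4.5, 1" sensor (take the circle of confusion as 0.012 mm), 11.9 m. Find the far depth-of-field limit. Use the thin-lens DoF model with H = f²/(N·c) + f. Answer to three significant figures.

Hyperfocal distance H = f²/(N·c) + f = 88²/(4.5 × 0.012) + 88 = 7744/0.054 + 88 ≈ 143495.4 mm ≈ 143.5 m.
Far limit Df = s·(H − f)/(H − s) = 11900 × (143495.4 − 88) / (143495.4 − 11900) = 11900 × 143407.4 / 131595.4 ≈ 12968 mm ≈ 13.0 m.

13.0 m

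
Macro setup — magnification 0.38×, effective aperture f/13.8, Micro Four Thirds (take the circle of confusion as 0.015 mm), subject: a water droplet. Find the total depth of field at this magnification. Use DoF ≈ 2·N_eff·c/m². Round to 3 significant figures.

2.87 mm

At magnification m, DoF ≈ 2·N_eff·c/m² = 2 × 13.8 × 0.015 / 0.38² = 0.414 / 0.1444 ≈ 2.87 mm.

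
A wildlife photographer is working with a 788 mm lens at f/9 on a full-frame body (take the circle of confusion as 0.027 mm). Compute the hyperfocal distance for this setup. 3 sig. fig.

2560 m

Hyperfocal distance H = f²/(N·c) + f = 788²/(9 × 0.027) + 788 = 620944/0.243 + 788 ≈ 2556113.1 mm ≈ 2560 m.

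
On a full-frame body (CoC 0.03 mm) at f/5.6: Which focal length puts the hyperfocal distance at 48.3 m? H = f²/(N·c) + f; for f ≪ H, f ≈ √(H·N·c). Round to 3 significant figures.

90.0 mm

From H = f²/(N·c) + f, with f ≪ H: f ≈ √(H·N·c) = √(48300 × 5.6 × 0.03) = √8114.4 ≈ 90.08 mm.
Exact: f² + N·c·f − N·c·H = 0 ⇒ f = (−N·c + √((N·c)² + 4·N·c·H))/2 = (−0.168 + √32458)/2 ≈ 89.996 mm ≈ 90.0 mm.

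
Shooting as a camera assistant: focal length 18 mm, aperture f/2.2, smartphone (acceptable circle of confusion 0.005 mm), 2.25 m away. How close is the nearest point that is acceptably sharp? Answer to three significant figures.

2.09 m

Hyperfocal distance H = f²/(N·c) + f = 18²/(2.2 × 0.005) + 18 = 324/0.011 + 18 ≈ 29472.5 mm ≈ 29.47 m.
Near limit Dn = s·(H − f)/(H + s − 2f) = 2250 × (29472.5 − 18) / (29472.5 + 2250 − 2 × 18) = 2250 × 29454.5 / 31686.5 ≈ 2091.5 mm ≈ 2.09 m.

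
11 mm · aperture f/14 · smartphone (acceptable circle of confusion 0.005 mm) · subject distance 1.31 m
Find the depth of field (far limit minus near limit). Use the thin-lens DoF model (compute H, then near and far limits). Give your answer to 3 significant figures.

4.52 m

Hyperfocal distance H = f²/(N·c) + f = 11²/(14 × 0.005) + 11 = 121/0.07 + 11 ≈ 1739.6 mm ≈ 1.740 m.
Near limit Dn = s·(H − f)/(H + s − 2f) = 1310 × (1739.6 − 11) / (1739.6 + 1310 − 2 × 11) = 1310 × 1728.6 / 3027.6 ≈ 747.9 mm.
Far limit Df = s·(H − f)/(H − s) = 1310 × (1739.6 − 11) / (1739.6 − 1310) = 1310 × 1728.6 / 429.6 ≈ 5271.4 mm.
Depth of field = Df − Dn = 5271.4 − 747.9 ≈ 4523.5 mm ≈ 4.52 m.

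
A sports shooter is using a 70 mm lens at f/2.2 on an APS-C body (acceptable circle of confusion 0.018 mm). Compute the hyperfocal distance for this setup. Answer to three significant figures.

124 m

Hyperfocal distance H = f²/(N·c) + f = 70²/(2.2 × 0.018) + 70 = 4900/0.0396 + 70 ≈ 123807.4 mm ≈ 124 m.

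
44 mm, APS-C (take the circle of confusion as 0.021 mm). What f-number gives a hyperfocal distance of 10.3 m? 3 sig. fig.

Rearrange H = f²/(N·c) + f for N: N = f² / ((H − f)·c).
N = 44² / ((10300 − 44) × 0.021) = 1936 / 215.4 ≈ 8.99.

f/8.99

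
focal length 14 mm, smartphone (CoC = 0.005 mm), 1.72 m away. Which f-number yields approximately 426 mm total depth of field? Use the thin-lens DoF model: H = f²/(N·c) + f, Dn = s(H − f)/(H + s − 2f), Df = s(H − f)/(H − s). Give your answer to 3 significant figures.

f/2.80

Write h = H − f = f²/(N·c). The thin-lens limits are Dn = s·h/(h + (s−f)) and Df = s·h/(h − (s−f)), so DoF = Df − Dn = 2·s·(s−f)·h / (h² − (s−f)²).
That is a quadratic in h: DoF·h² − 2·s·(s−f)·h − DoF·(s−f)² = 0 ⇒ h = (s−f)·(s + √(s² + DoF²)) / DoF = 1706 × (1720 + √(1720² + 426²)) / 426 = 1706 × (1720 + 1771.97) / 426 ≈ 13984 mm.
Then N = f²/(c·h) = 14² / (0.005 × 13984) = 196 / 69.921 ≈ 2.80.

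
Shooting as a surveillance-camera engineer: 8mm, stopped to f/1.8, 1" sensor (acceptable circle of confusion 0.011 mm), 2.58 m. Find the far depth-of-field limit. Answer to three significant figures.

Hyperfocal distance H = f²/(N·c) + f = 8²/(1.8 × 0.011) + 8 = 64/0.0198 + 8 ≈ 3240.3 mm ≈ 3.240 m.
Far limit Df = s·(H − f)/(H − s) = 2580 × (3240.3 − 8) / (3240.3 − 2580) = 2580 × 3232.3 / 660.3 ≈ 12629 mm ≈ 12.6 m.

12.6 m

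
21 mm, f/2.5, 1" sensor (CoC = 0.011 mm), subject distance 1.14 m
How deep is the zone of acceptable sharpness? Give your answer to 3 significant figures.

160 mm

Hyperfocal distance H = f²/(N·c) + f = 21²/(2.5 × 0.011) + 21 = 441/0.0275 + 21 ≈ 16057.4 mm ≈ 16.06 m.
Near limit Dn = s·(H − f)/(H + s − 2f) = 1140 × (16057.4 − 21) / (16057.4 + 1140 − 2 × 21) = 1140 × 16036.4 / 17155.4 ≈ 1065.64 mm.
Far limit Df = s·(H − f)/(H − s) = 1140 × (16057.4 − 21) / (16057.4 − 1140) = 1140 × 16036.4 / 14917.4 ≈ 1225.52 mm.
Depth of field = Df − Dn = 1225.52 − 1065.64 ≈ 159.88 mm.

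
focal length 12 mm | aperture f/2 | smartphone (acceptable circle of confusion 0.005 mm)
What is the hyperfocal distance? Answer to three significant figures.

14.4 m

Hyperfocal distance H = f²/(N·c) + f = 12²/(2 × 0.005) + 12 = 144/0.01 + 12 ≈ 14412.0 mm ≈ 14.4 m.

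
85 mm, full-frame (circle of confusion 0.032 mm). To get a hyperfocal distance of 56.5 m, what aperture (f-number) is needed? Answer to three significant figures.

Rearrange H = f²/(N·c) + f for N: N = f² / ((H − f)·c).
N = 85² / ((56500 − 85) × 0.032) = 7225 / 1805 ≈ 4.

f/4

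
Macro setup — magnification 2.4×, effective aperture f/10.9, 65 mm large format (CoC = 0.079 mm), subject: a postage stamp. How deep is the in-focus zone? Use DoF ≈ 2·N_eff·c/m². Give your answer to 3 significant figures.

0.299 mm

At magnification m, DoF ≈ 2·N_eff·c/m² = 2 × 10.9 × 0.079 / 2.4² = 1.722 / 5.76 ≈ 0.299 mm.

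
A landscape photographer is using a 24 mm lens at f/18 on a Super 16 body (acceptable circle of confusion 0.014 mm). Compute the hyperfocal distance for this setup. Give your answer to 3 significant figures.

2.31 m

Hyperfocal distance H = f²/(N·c) + f = 24²/(18 × 0.014) + 24 = 576/0.252 + 24 ≈ 2309.7 mm ≈ 2.31 m.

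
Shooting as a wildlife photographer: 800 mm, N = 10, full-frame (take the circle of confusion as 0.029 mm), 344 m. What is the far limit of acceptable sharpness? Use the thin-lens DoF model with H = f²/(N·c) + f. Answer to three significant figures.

407 m

Hyperfocal distance H = f²/(N·c) + f = 800²/(10 × 0.029) + 800 = 640000/0.29 + 800 ≈ 2207696.6 mm ≈ 2208 m.
Far limit Df = s·(H − f)/(H − s) = 344000 × (2207696.6 − 800) / (2207696.6 − 344000) = 344000 × 2206896.6 / 1863696.6 ≈ 407348 mm ≈ 407 m.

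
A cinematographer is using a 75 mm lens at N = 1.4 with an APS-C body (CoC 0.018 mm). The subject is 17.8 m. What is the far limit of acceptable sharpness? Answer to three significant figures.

19.3 m

Hyperfocal distance H = f²/(N·c) + f = 75²/(1.4 × 0.018) + 75 = 5625/0.0252 + 75 ≈ 223289.3 mm ≈ 223.3 m.
Far limit Df = s·(H − f)/(H − s) = 17800 × (223289.3 − 75) / (223289.3 − 17800) = 17800 × 223214.3 / 205489.3 ≈ 19335 mm ≈ 19.3 m.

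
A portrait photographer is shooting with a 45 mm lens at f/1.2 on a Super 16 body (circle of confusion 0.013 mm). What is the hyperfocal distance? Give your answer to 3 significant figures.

Hyperfocal distance H = f²/(N·c) + f = 45²/(1.2 × 0.013) + 45 = 2025/0.0156 + 45 ≈ 129852.7 mm ≈ 130 m.

130 m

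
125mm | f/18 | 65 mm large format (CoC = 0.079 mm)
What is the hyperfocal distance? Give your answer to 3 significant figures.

11.1 m

Hyperfocal distance H = f²/(N·c) + f = 125²/(18 × 0.079) + 125 = 15625/1.422 + 125 ≈ 11113.0 mm ≈ 11.1 m.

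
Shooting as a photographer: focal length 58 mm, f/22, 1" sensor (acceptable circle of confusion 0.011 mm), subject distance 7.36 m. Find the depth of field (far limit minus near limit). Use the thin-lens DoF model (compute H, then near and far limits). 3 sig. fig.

Hyperfocal distance H = f²/(N·c) + f = 58²/(22 × 0.011) + 58 = 3364/0.242 + 58 ≈ 13958.8 mm ≈ 13.96 m.
Near limit Dn = s·(H − f)/(H + s − 2f) = 7360 × (13958.8 − 58) / (13958.8 + 7360 − 2 × 58) = 7360 × 13900.8 / 21202.8 ≈ 4825 mm.
Far limit Df = s·(H − f)/(H − s) = 7360 × (13958.8 − 58) / (13958.8 − 7360) = 7360 × 13900.8 / 6598.8 ≈ 15504 mm.
Depth of field = Df − Dn = 15504 − 4825 ≈ 10679 mm ≈ 10.7 m.

10.7 m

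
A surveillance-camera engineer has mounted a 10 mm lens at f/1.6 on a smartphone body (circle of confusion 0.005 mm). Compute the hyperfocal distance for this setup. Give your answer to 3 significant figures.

Hyperfocal distance H = f²/(N·c) + f = 10²/(1.6 × 0.005) + 10 = 100/0.008 + 10 ≈ 12510.0 mm ≈ 12.5 m.

12.5 m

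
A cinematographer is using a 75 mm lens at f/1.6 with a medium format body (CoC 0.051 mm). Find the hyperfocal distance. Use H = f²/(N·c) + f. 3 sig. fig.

Hyperfocal distance H = f²/(N·c) + f = 75²/(1.6 × 0.051) + 75 = 5625/0.0816 + 75 ≈ 69008.8 mm ≈ 69.0 m.

69.0 m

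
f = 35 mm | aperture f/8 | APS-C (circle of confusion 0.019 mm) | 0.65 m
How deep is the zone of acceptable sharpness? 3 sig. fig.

99.8 mm

Hyperfocal distance H = f²/(N·c) + f = 35²/(8 × 0.019) + 35 = 1225/0.152 + 35 ≈ 8094.2 mm ≈ 8.094 m.
Near limit Dn = s·(H − f)/(H + s − 2f) = 650 × (8094.2 − 35) / (8094.2 + 650 − 2 × 35) = 650 × 8059.2 / 8674.2 ≈ 603.915 mm.
Far limit Df = s·(H − f)/(H − s) = 650 × (8094.2 − 35) / (8094.2 − 650) = 650 × 8059.2 / 7444.2 ≈ 703.699 mm.
Depth of field = Df − Dn = 703.699 − 603.915 ≈ 99.784 mm.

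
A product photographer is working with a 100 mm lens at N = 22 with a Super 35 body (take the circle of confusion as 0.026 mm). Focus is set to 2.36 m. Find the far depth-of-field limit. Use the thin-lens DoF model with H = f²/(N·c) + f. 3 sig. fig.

2.71 m

Hyperfocal distance H = f²/(N·c) + f = 100²/(22 × 0.026) + 100 = 10000/0.572 + 100 ≈ 17582.5 mm ≈ 17.58 m.
Far limit Df = s·(H − f)/(H − s) = 2360 × (17582.5 − 100) / (17582.5 − 2360) = 2360 × 17482.5 / 15222.5 ≈ 2710.4 mm ≈ 2.71 m.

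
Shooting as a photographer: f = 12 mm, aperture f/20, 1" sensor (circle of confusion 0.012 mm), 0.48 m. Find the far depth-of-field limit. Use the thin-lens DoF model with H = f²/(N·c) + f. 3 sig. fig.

2.18 m

Hyperfocal distance H = f²/(N·c) + f = 12²/(20 × 0.012) + 12 = 144/0.24 + 12 ≈ 612.0 mm ≈ 0.612 m.
Far limit Df = s·(H − f)/(H − s) = 480 × (612.0 − 12) / (612.0 − 480) = 480 × 600.0 / 132.0 ≈ 2181.8 mm ≈ 2.18 m.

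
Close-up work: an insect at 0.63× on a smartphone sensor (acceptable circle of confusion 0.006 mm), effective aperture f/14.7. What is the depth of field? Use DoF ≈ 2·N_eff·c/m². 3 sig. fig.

0.444 mm

At magnification m, DoF ≈ 2·N_eff·c/m² = 2 × 14.7 × 0.006 / 0.63² = 0.1764 / 0.3969 ≈ 0.444 mm.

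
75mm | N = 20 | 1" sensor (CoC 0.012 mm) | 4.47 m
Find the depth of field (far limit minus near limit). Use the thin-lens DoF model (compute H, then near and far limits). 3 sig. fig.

Hyperfocal distance H = f²/(N·c) + f = 75²/(20 × 0.012) + 75 = 5625/0.24 + 75 ≈ 23512.5 mm ≈ 23.51 m.
Near limit Dn = s·(H − f)/(H + s − 2f) = 4470 × (23512.5 − 75) / (23512.5 + 4470 − 2 × 75) = 4470 × 23437.5 / 27832.5 ≈ 3764.1 mm.
Far limit Df = s·(H − f)/(H − s) = 4470 × (23512.5 − 75) / (23512.5 − 4470) = 4470 × 23437.5 / 19042.5 ≈ 5501.7 mm.
Depth of field = Df − Dn = 5501.7 − 3764.1 ≈ 1737.6 mm ≈ 1.74 m.

1.74 m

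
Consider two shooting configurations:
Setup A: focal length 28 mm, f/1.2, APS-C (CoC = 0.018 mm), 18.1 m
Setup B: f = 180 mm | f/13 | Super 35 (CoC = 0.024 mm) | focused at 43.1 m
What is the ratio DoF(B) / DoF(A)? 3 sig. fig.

1.79

Setup A: H = 28²/(1.2×0.018) + 28 ≈ 36324.3 mm; DoF = Df − Dn = 36049 − 12084 ≈ 23965 mm.
Setup B: H = 180²/(13×0.024) + 180 ≈ 104026.2 mm; DoF = Df − Dn = 73462 − 30496 ≈ 42966 mm.
Ratio = 42966 / 23965 ≈ 1.79.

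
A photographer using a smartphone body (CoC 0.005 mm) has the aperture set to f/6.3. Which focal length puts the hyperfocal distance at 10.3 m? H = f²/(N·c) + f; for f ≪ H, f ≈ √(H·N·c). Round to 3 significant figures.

From H = f²/(N·c) + f, with f ≪ H: f ≈ √(H·N·c) = √(10300 × 6.3 × 0.005) = √324.45 ≈ 18.01 mm.
The +f correction barely moves this — solving exactly, f² + N·c·f − N·c·H = 0 ⇒ f = (−N·c + √((N·c)² + 4·N·c·H))/2 = (−0.0315 + √1297.8)/2 ≈ 17.997 mm, so f ≈ 18.0 mm.

18.0 mm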